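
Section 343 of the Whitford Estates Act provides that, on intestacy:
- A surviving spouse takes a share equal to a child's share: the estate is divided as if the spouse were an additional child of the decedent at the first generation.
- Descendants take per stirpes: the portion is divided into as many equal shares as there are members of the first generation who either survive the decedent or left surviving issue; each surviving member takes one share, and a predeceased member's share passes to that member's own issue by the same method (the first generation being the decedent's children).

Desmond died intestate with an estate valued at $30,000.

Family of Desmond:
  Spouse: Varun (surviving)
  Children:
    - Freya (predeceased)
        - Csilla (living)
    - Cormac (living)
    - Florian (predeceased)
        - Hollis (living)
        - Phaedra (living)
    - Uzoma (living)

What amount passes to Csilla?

The spouse counts as an additional share at the children's level, so there are 5 primary shares of $6,000. Varun takes one such share ($6,000).
The children's combined portion ($24,000) is divided into 4 shares of $6,000: Cormac and Uzoma each take $6,000; Freya's $6,000 share passes to Freya's issue; Florian's $6,000 share passes to Florian's issue.
Freya's share ($6,000) passes entirely to Csilla.
Florian's share ($6,000) is divided into 2 shares of $3,000: Hollis and Phaedra each take $3,000.

Csilla receives $6,000.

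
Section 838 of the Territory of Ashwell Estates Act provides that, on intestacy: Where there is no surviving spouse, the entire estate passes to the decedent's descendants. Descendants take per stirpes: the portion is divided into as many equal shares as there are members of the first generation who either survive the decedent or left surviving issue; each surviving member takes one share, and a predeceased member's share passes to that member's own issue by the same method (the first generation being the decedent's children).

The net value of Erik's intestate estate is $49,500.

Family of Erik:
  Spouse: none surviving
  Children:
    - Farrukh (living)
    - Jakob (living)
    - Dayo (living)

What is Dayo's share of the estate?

The entire $49,500 passes to the descendants.
That amount ($49,500) is divided into 3 shares of $16,500: Farrukh, Jakob, and Dayo each take $16,500.

Dayo receives $16,500.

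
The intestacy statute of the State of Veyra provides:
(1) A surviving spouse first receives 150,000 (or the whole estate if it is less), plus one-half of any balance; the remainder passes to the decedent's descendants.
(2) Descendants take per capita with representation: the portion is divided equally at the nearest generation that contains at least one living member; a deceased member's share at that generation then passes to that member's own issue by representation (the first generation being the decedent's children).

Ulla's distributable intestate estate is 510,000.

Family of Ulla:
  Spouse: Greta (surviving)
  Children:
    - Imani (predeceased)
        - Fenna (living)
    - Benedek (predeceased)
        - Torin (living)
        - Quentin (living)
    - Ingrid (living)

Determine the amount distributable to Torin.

Torin receives 30,000.

Greta first takes 150,000, leaving a balance of 360,000. Greta then takes one-half of the balance (180,000), for a total of 330,000. The remaining 180,000 passes to the descendants.
The descendants' portion (180,000) is divided into 3 shares of 60,000: Ingrid takes 60,000; Imani's 60,000 share passes to Imani's issue; Benedek's 60,000 share passes to Benedek's issue.
Imani's share (60,000) passes entirely to Fenna.
Benedek's share (60,000) is divided into 2 shares of 30,000: Torin and Quentin each take 30,000.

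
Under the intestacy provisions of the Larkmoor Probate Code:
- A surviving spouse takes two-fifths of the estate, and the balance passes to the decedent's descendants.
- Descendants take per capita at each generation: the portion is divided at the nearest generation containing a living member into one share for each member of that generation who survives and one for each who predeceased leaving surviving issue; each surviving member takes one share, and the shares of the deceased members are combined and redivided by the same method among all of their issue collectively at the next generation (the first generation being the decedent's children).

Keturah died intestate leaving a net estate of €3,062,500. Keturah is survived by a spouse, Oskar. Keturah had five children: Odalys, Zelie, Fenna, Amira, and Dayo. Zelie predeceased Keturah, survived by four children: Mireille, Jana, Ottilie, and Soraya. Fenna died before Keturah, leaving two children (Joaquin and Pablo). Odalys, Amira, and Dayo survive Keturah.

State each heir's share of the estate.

Oskar takes two-fifths of €3,062,500 = €1,225,000. The remaining €1,837,500 passes to the descendants.
The descendants' portion (€1,837,500) is divided at the children's generation into 5 shares of €367,500. Odalys, Amira, and Dayo each take €367,500. The 2 shares of the deceased (Zelie and Fenna) are combined into a pool of €735,000.
That pool (€735,000) is divided at the grandchildren's generation equally among Mireille, Jana, Ottilie, Soraya, Joaquin, and Pablo: €122,500 each.

Oskar: €1,225,000; Odalys: €367,500; Mireille: €122,500; Jana: €122,500; Ottilie: €122,500; Soraya: €122,500; Joaquin: €122,500; Pablo: €122,500; Amira: €367,500; Dayo: €367,500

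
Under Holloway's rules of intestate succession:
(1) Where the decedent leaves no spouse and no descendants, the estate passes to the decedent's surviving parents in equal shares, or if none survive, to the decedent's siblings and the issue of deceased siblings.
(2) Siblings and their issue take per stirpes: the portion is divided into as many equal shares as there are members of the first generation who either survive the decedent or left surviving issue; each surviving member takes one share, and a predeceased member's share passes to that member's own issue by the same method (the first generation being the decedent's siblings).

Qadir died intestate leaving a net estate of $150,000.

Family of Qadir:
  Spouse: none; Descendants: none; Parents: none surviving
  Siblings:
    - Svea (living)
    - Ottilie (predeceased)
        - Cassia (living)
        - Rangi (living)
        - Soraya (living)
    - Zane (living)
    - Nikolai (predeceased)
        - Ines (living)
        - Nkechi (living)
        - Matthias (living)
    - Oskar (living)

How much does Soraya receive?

The entire $150,000 passes to the siblings and their issue.
That amount ($150,000) is divided into 5 shares of $30,000: Svea, Zane, and Oskar each take $30,000; Ottilie's $30,000 share passes to Ottilie's issue; Nikolai's $30,000 share passes to Nikolai's issue.
Ottilie's share ($30,000) is divided into 3 shares of $10,000: Cassia, Rangi, and Soraya each take $10,000.
Nikolai's share ($30,000) is divided into 3 shares of $10,000: Ines, Nkechi, and Matthias each take $10,000.

Soraya receives $10,000.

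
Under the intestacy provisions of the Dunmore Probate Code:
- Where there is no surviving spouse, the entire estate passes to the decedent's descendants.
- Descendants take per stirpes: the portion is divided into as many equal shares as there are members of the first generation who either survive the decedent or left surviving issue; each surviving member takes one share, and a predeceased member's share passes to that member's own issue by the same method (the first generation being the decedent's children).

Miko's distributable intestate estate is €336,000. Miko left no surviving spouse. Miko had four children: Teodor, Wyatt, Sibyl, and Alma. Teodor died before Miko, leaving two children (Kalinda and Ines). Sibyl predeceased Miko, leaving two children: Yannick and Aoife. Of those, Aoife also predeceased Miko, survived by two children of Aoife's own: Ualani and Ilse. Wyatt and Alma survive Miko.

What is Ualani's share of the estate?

The entire €336,000 passes to the descendants.
That amount (€336,000) is divided into 4 shares of €84,000: Wyatt and Alma each take €84,000; Teodor's €84,000 share passes to Teodor's issue; Sibyl's €84,000 share passes to Sibyl's issue.
Teodor's share (€84,000) is divided into 2 shares of €42,000: Kalinda and Ines each take €42,000.
Sibyl's share (€84,000) is divided into 2 shares of €42,000: Yannick takes €42,000; Aoife's €42,000 share passes to Aoife's issue.
Aoife's share (€42,000) is divided into 2 shares of €21,000: Ualani and Ilse each take €21,000.

Ualani receives €21,000.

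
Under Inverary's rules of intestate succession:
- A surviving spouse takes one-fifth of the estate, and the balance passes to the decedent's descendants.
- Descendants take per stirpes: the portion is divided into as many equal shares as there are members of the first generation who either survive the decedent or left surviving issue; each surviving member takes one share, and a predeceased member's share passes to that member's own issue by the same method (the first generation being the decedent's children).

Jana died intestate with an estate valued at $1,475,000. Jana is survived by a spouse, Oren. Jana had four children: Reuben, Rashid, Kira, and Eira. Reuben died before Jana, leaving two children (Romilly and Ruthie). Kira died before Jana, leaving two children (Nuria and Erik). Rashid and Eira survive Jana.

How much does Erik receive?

Erik receives $147,500.

Oren takes one-fifth of $1,475,000 = $295,000. The remaining $1,180,000 passes to the descendants.
The descendants' portion ($1,180,000) is divided into 4 shares of $295,000: Rashid and Eira each take $295,000; Reuben's $295,000 share passes to Reuben's issue; Kira's $295,000 share passes to Kira's issue.
Reuben's share ($295,000) is divided into 2 shares of $147,500: Romilly and Ruthie each take $147,500.
Kira's share ($295,000) is divided into 2 shares of $147,500: Nuria and Erik each take $147,500.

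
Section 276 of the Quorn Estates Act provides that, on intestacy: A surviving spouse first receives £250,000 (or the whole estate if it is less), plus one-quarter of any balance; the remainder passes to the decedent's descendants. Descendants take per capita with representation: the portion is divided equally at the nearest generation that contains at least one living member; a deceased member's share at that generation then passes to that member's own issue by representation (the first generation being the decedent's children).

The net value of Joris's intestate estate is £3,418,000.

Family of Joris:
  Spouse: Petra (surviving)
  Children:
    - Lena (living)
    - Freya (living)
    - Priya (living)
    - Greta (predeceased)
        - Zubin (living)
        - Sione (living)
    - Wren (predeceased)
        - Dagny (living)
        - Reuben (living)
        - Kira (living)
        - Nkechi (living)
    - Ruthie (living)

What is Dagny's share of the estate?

Dagny receives £99,000.

Petra first takes £250,000, leaving a balance of £3,168,000. Petra then takes one-quarter of the balance (£792,000), for a total of £1,042,000. The remaining £2,376,000 passes to the descendants.
The descendants' portion (£2,376,000) is divided into 6 shares of £396,000: Lena, Freya, Priya, and Ruthie each take £396,000; Greta's £396,000 share passes to Greta's issue; Wren's £396,000 share passes to Wren's issue.
Greta's share (£396,000) is divided into 2 shares of £198,000: Zubin and Sione each take £198,000.
Wren's share (£396,000) is divided into 4 shares of £99,000: Dagny, Reuben, Kira, and Nkechi each take £99,000.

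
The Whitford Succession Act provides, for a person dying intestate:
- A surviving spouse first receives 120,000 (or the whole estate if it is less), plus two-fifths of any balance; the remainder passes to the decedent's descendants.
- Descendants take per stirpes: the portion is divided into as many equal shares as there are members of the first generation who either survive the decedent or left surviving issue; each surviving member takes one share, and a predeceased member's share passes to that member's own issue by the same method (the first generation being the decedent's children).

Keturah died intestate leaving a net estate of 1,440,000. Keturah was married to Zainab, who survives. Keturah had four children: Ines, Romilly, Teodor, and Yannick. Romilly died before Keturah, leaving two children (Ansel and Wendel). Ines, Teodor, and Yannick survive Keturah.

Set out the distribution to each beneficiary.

Zainab first takes 120,000, leaving a balance of 1,320,000. Zainab then takes two-fifths of the balance (528,000), for a total of 648,000. The remaining 792,000 passes to the descendants.
The descendants' portion (792,000) is divided into 4 shares of 198,000: Ines, Teodor, and Yannick each take 198,000; Romilly's 198,000 share passes to Romilly's issue.
Romilly's share (198,000) is divided into 2 shares of 99,000: Ansel and Wendel each take 99,000.

Zainab: 648,000; Ines: 198,000; Ansel: 99,000; Wendel: 99,000; Teodor: 198,000; Yannick: 198,000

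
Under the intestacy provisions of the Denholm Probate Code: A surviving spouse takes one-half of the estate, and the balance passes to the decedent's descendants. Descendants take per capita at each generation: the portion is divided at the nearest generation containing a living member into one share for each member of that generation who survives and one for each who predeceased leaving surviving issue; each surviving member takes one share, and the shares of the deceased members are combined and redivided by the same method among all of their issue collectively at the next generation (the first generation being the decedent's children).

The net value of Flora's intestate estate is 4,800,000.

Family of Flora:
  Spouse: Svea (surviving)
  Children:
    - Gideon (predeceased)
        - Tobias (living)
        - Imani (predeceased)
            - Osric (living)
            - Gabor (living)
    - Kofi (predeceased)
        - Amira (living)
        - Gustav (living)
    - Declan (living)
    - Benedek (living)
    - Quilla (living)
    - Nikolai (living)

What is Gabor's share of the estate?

Gabor receives 100,000.

Svea takes one-half of 4,800,000 = 2,400,000. The remaining 2,400,000 passes to the descendants.
The descendants' portion (2,400,000) is divided at the children's generation into 6 shares of 400,000. Declan, Benedek, Quilla, and Nikolai each take 400,000. The 2 shares of the deceased (Gideon and Kofi) are combined into a pool of 800,000.
That pool (800,000) is divided at the grandchildren's generation into 4 shares of 200,000. Tobias, Amira, and Gustav each take 200,000. The remaining share for the deceased Imani (200,000) is carried to the next generation.
That pool (200,000) is divided at the great-grandchildren's generation equally among Osric and Gabor: 100,000 each.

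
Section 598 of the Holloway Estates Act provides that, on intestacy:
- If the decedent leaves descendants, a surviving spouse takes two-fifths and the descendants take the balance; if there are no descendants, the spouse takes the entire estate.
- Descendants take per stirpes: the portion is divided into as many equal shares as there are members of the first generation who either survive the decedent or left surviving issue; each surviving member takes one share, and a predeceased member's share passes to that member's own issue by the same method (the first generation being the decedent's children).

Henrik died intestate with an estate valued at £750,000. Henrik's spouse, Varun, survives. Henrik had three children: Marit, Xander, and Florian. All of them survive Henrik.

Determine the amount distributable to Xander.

Varun takes two-fifths of £750,000 = £300,000. The remaining £450,000 passes to the descendants.
The descendants' portion (£450,000) is divided into 3 shares of £150,000: Marit, Xander, and Florian each take £150,000.

Xander receives £150,000.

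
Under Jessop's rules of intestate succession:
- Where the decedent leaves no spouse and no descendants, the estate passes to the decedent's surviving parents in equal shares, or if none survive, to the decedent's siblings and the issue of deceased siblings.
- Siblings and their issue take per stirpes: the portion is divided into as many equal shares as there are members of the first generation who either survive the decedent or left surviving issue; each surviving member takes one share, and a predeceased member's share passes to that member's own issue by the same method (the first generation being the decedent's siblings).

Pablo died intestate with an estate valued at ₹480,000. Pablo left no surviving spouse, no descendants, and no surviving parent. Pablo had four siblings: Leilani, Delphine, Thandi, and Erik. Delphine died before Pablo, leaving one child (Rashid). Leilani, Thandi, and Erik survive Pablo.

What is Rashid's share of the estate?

Rashid receives ₹120,000.

The entire ₹480,000 passes to the siblings and their issue.
That amount (₹480,000) is divided into 4 shares of ₹120,000: Leilani, Thandi, and Erik each take ₹120,000; Delphine's ₹120,000 share passes to Delphine's issue.
Delphine's share (₹120,000) passes entirely to Rashid.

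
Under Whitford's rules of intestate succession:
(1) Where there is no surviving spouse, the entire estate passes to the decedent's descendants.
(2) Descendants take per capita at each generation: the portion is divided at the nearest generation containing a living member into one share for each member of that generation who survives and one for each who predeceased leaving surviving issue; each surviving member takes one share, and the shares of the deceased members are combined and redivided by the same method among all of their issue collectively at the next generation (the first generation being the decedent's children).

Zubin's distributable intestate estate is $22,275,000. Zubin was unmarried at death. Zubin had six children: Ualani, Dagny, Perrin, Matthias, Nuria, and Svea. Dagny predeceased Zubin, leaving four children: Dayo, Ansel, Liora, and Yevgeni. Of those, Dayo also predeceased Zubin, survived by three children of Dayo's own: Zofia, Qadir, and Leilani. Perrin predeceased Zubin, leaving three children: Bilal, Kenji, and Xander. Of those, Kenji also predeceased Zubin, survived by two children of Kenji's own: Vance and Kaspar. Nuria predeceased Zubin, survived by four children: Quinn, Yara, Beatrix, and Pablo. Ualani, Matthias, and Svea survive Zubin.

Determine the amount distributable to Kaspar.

The entire $22,275,000 passes to the descendants.
That amount ($22,275,000) is divided at the children's generation into 6 shares of $3,712,500. Ualani, Matthias, and Svea each take $3,712,500. The 3 shares of the deceased (Dagny, Perrin, and Nuria) are combined into a pool of $11,137,500.
That pool ($11,137,500) is divided at the grandchildren's generation into 11 shares of $1,012,500. Ansel, Liora, Yevgeni, Bilal, Xander, Quinn, Yara, Beatrix, and Pablo each take $1,012,500. The 2 shares of the deceased (Dayo and Kenji) are combined into a pool of $2,025,000.
That pool ($2,025,000) is divided at the great-grandchildren's generation equally among Zofia, Qadir, Leilani, Vance, and Kaspar: $405,000 each.

Kaspar receives $405,000.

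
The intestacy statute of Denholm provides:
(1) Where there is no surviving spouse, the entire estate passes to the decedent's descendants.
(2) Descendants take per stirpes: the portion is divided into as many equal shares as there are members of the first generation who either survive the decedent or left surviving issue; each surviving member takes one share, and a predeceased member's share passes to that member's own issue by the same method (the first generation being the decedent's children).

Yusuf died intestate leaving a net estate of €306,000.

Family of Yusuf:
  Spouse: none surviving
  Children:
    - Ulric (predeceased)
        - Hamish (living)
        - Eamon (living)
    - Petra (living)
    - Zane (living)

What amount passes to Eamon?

The entire €306,000 passes to the descendants.
That amount (€306,000) is divided into 3 shares of €102,000: Petra and Zane each take €102,000; Ulric's €102,000 share passes to Ulric's issue.
Ulric's share (€102,000) is divided into 2 shares of €51,000: Hamish and Eamon each take €51,000.

Eamon receives €51,000.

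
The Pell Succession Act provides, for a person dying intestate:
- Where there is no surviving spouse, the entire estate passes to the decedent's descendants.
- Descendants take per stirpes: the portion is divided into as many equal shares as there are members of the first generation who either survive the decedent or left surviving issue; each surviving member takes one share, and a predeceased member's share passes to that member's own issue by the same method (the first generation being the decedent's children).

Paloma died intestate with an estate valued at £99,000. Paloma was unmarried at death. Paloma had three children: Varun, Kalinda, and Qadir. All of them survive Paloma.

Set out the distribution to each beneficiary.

The entire £99,000 passes to the descendants.
That amount (£99,000) is divided into 3 shares of £33,000: Varun, Kalinda, and Qadir each take £33,000.

Varun: £33,000; Kalinda: £33,000; Qadir: £33,000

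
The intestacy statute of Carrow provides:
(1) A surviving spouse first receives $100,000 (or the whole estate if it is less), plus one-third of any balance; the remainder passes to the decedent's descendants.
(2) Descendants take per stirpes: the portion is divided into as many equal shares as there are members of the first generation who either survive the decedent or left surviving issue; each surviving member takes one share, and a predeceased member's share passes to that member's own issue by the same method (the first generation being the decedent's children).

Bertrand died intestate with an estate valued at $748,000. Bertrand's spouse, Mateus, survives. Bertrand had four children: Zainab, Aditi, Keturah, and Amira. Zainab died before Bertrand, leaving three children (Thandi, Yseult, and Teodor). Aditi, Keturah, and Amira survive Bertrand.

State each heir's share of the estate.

Mateus first takes $100,000, leaving a balance of $648,000. Mateus then takes one-third of the balance ($216,000), for a total of $316,000. The remaining $432,000 passes to the descendants.
The descendants' portion ($432,000) is divided into 4 shares of $108,000: Aditi, Keturah, and Amira each take $108,000; Zainab's $108,000 share passes to Zainab's issue.
Zainab's share ($108,000) is divided into 3 shares of $36,000: Thandi, Yseult, and Teodor each take $36,000.

Mateus: $316,000; Thandi: $36,000; Yseult: $36,000; Teodor: $36,000; Aditi: $108,000; Keturah: $108,000; Amira: $108,000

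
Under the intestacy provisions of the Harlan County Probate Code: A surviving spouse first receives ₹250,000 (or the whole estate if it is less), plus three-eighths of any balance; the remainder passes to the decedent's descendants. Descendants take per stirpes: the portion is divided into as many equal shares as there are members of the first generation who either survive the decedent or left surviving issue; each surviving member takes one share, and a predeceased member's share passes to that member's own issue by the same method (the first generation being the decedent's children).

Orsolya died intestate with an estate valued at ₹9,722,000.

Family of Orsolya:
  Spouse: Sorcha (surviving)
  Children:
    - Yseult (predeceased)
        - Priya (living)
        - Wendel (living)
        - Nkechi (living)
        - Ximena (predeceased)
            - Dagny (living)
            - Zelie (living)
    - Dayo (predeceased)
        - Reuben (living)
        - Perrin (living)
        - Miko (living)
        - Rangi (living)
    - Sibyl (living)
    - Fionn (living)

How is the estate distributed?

Sorcha first takes ₹250,000, leaving a balance of ₹9,472,000. Sorcha then takes three-eighths of the balance (₹3,552,000), for a total of ₹3,802,000. The remaining ₹5,920,000 passes to the descendants.
The descendants' portion (₹5,920,000) is divided into 4 shares of ₹1,480,000: Sibyl and Fionn each take ₹1,480,000; Yseult's ₹1,480,000 share passes to Yseult's issue; Dayo's ₹1,480,000 share passes to Dayo's issue.
Yseult's share (₹1,480,000) is divided into 4 shares of ₹370,000: Priya, Wendel, and Nkechi each take ₹370,000; Ximena's ₹370,000 share passes to Ximena's issue.
Ximena's share (₹370,000) is divided into 2 shares of ₹185,000: Dagny and Zelie each take ₹185,000.
Dayo's share (₹1,480,000) is divided into 4 shares of ₹370,000: Reuben, Perrin, Miko, and Rangi each take ₹370,000.

Sorcha: ₹3,802,000; Priya: ₹370,000; Wendel: ₹370,000; Nkechi: ₹370,000; Dagny: ₹185,000; Zelie: ₹185,000; Reuben: ₹370,000; Perrin: ₹370,000; Miko: ₹370,000; Rangi: ₹370,000; Sibyl: ₹1,480,000; Fionn: ₹1,480,000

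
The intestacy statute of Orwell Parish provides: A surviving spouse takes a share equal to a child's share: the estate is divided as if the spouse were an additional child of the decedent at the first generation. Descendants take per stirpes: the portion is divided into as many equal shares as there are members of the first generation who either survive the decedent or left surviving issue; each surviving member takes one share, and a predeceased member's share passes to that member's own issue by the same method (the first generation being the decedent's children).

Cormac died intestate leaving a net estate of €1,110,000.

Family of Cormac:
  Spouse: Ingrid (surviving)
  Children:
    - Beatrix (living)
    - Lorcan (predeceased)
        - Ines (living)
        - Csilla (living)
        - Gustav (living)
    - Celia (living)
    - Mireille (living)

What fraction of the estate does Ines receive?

Ines receives 1/15 of the estate.

The spouse counts as an additional share at the children's level, so there are 5 primary shares of €222,000. Ingrid takes one such share (€222,000).
The children's combined portion (€888,000) is divided into 4 shares of €222,000: Beatrix, Celia, and Mireille each take €222,000; Lorcan's €222,000 share passes to Lorcan's issue.
Lorcan's share (€222,000) is divided into 3 shares of €74,000: Ines, Csilla, and Gustav each take €74,000.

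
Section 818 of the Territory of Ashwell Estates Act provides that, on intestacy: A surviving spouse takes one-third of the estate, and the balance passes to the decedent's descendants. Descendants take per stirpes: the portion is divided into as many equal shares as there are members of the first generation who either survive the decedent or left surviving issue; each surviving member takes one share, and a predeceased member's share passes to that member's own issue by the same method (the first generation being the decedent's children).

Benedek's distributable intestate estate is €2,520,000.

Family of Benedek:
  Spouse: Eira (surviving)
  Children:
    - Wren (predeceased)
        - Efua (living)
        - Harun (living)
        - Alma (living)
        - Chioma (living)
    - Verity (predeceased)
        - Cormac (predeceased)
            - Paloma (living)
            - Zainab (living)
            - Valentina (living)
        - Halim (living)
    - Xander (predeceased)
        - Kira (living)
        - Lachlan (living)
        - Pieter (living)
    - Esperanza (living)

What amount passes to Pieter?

Eira takes one-third of €2,520,000 = €840,000. The remaining €1,680,000 passes to the descendants.
The descendants' portion (€1,680,000) is divided into 4 shares of €420,000: Esperanza takes €420,000; Wren's €420,000 share passes to Wren's issue; Verity's €420,000 share passes to Verity's issue; Xander's €420,000 share passes to Xander's issue.
Wren's share (€420,000) is divided into 4 shares of €105,000: Efua, Harun, Alma, and Chioma each take €105,000.
Verity's share (€420,000) is divided into 2 shares of €210,000: Halim takes €210,000; Cormac's €210,000 share passes to Cormac's issue.
Cormac's share (€210,000) is divided into 3 shares of €70,000: Paloma, Zainab, and Valentina each take €70,000.
Xander's share (€420,000) is divided into 3 shares of €140,000: Kira, Lachlan, and Pieter each take €140,000.

Pieter receives €140,000.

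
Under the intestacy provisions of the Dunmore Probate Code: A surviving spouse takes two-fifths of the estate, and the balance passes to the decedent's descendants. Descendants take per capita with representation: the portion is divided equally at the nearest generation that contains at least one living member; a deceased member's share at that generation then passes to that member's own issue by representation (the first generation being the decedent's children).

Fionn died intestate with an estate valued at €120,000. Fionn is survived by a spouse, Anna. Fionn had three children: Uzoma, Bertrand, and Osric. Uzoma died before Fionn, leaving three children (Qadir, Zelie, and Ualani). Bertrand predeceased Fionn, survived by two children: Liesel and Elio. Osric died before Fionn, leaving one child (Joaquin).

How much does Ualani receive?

Anna takes two-fifths of €120,000 = €48,000. The remaining €72,000 passes to the descendants.
No child survives, so the initial division is made at the grandchildren's generation.
The descendants' portion (€72,000) is divided into 6 shares of €12,000: Qadir, Zelie, Ualani, Liesel, Elio, and Joaquin each take €12,000.

Ualani receives €12,000.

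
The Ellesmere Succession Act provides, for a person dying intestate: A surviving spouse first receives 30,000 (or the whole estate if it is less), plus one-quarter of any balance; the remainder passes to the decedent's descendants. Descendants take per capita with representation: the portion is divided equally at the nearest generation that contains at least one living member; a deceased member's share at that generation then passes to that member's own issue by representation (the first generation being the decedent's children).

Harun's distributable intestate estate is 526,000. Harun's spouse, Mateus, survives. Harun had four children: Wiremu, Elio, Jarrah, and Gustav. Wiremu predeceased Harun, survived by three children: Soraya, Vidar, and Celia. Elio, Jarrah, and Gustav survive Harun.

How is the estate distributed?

Mateus first takes 30,000, leaving a balance of 496,000. Mateus then takes one-quarter of the balance (124,000), for a total of 154,000. The remaining 372,000 passes to the descendants.
The descendants' portion (372,000) is divided into 4 shares of 93,000: Elio, Jarrah, and Gustav each take 93,000; Wiremu's 93,000 share passes to Wiremu's issue.
Wiremu's share (93,000) is divided into 3 shares of 31,000: Soraya, Vidar, and Celia each take 31,000.

Mateus: 154,000; Soraya: 31,000; Vidar: 31,000; Celia: 31,000; Elio: 93,000; Jarrah: 93,000; Gustav: 93,000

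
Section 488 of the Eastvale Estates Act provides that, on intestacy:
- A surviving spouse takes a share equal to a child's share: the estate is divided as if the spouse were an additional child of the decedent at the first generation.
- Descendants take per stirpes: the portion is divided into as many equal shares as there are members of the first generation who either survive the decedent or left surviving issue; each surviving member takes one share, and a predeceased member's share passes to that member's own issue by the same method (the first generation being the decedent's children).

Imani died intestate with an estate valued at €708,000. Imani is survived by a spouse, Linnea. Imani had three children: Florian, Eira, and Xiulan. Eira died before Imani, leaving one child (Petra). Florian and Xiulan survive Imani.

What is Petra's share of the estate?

The spouse counts as an additional share at the children's level, so there are 4 primary shares of €177,000. Linnea takes one such share (€177,000).
The children's combined portion (€531,000) is divided into 3 shares of €177,000: Florian and Xiulan each take €177,000; Eira's €177,000 share passes to Eira's issue.
Eira's share (€177,000) passes entirely to Petra.

Petra receives €177,000.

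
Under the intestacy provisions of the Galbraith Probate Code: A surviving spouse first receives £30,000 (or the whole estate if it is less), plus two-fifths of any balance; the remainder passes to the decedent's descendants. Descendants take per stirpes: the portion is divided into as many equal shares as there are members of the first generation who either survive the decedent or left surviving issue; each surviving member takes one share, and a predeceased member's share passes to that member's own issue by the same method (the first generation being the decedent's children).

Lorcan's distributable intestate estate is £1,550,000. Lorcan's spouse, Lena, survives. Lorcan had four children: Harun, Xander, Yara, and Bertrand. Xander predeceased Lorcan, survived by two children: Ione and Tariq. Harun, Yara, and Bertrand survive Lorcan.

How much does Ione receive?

Lena first takes £30,000, leaving a balance of £1,520,000. Lena then takes two-fifths of the balance (£608,000), for a total of £638,000. The remaining £912,000 passes to the descendants.
The descendants' portion (£912,000) is divided into 4 shares of £228,000: Harun, Yara, and Bertrand each take £228,000; Xander's £228,000 share passes to Xander's issue.
Xander's share (£228,000) is divided into 2 shares of £114,000: Ione and Tariq each take £114,000.

Ione receives £114,000.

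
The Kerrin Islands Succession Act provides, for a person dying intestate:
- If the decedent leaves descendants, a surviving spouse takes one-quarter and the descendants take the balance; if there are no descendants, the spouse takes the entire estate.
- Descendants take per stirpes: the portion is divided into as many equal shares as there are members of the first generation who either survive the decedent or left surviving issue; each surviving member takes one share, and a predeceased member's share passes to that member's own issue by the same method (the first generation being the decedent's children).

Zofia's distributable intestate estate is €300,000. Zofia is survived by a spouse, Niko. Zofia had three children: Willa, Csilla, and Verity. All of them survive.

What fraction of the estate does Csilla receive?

Niko takes one-quarter of €300,000 = €75,000. The remaining €225,000 passes to the descendants.
The descendants' portion (€225,000) is divided into 3 shares of €75,000: Willa, Csilla, and Verity each take €75,000.

Csilla receives 1/4 of the estate.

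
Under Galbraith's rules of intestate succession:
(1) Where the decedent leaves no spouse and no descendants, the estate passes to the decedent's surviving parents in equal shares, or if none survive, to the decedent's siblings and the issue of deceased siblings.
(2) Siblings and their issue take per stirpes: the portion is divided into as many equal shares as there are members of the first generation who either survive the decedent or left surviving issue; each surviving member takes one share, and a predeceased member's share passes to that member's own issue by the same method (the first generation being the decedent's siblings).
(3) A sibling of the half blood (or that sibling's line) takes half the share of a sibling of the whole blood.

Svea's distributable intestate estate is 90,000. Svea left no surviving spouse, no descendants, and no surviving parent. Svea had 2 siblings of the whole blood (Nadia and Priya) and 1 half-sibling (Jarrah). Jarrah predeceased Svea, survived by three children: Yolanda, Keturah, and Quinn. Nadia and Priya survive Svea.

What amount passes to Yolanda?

The entire 90,000 passes to the siblings and their issue.
Counting each half-blood sibling's line as half a unit, there are 5/2 units in 90,000, so one unit is 36,000. Whole-blood lines (Nadia and Priya) take 36,000 each; half-blood lines (Jarrah) take 18,000 each.
Jarrah's share (18,000) is divided into 3 shares of 6,000: Yolanda, Keturah, and Quinn each take 6,000.

Yolanda receives 6,000.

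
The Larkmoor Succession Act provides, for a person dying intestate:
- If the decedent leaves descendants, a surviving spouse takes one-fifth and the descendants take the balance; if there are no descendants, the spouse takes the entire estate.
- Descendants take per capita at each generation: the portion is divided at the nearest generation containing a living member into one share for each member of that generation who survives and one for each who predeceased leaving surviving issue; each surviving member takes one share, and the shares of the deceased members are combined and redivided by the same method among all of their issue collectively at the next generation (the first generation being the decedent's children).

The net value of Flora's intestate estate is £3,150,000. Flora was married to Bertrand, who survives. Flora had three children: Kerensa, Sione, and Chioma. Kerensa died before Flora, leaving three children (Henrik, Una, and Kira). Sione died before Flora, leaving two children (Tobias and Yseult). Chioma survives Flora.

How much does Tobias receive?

Bertrand takes one-fifth of £3,150,000 = £630,000. The remaining £2,520,000 passes to the descendants.
The descendants' portion (£2,520,000) is divided at the children's generation into 3 shares of £840,000. Chioma takes £840,000. The 2 shares of the deceased (Kerensa and Sione) are combined into a pool of £1,680,000.
That pool (£1,680,000) is divided at the grandchildren's generation equally among Henrik, Una, Kira, Tobias, and Yseult: £336,000 each.

Tobias receives £336,000.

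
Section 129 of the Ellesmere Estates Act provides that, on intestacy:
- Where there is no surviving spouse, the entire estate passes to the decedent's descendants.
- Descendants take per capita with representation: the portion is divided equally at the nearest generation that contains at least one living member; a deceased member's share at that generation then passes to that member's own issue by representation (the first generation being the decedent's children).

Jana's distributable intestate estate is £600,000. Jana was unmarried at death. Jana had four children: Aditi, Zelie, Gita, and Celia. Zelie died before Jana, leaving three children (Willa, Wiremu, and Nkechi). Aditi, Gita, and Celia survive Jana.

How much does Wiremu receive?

The entire £600,000 passes to the descendants.
That amount (£600,000) is divided into 4 shares of £150,000: Aditi, Gita, and Celia each take £150,000; Zelie's £150,000 share passes to Zelie's issue.
Zelie's share (£150,000) is divided into 3 shares of £50,000: Willa, Wiremu, and Nkechi each take £50,000.

Wiremu receives £50,000.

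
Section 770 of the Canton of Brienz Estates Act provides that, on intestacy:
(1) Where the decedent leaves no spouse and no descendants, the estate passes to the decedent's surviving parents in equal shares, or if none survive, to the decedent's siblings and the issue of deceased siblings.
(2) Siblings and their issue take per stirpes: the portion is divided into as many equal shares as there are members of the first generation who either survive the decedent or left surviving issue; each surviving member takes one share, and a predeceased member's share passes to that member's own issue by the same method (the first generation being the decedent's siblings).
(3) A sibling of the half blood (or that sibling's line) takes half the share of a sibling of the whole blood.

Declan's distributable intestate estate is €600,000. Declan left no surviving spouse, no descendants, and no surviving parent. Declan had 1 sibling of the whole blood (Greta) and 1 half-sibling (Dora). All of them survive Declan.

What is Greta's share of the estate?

The entire €600,000 passes to the siblings and their issue.
Counting each half-blood sibling's line as half a unit, there are 3/2 units in €600,000, so one unit is €400,000. Whole-blood lines (Greta) take €400,000 each; half-blood lines (Dora) take €200,000 each.

Greta receives €400,000.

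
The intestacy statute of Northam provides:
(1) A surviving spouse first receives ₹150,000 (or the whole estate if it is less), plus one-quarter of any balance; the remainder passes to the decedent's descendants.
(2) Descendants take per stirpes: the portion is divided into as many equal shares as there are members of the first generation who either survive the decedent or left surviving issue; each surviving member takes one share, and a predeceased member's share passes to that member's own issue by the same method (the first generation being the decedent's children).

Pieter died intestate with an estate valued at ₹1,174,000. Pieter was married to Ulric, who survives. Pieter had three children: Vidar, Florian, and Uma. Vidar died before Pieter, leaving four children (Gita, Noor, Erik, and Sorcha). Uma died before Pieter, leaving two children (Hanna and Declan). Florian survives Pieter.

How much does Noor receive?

Ulric first takes ₹150,000, leaving a balance of ₹1,024,000. Ulric then takes one-quarter of the balance (₹256,000), for a total of ₹406,000. The remaining ₹768,000 passes to the descendants.
The descendants' portion (₹768,000) is divided into 3 shares of ₹256,000: Florian takes ₹256,000; Vidar's ₹256,000 share passes to Vidar's issue; Uma's ₹256,000 share passes to Uma's issue.
Vidar's share (₹256,000) is divided into 4 shares of ₹64,000: Gita, Noor, Erik, and Sorcha each take ₹64,000.
Uma's share (₹256,000) is divided into 2 shares of ₹128,000: Hanna and Declan each take ₹128,000.

Noor receives ₹64,000.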